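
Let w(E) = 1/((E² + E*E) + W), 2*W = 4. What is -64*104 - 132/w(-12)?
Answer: -44936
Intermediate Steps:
W = 2 (W = (½)*4 = 2)
w(E) = 1/(2 + 2*E²) (w(E) = 1/((E² + E*E) + 2) = 1/((E² + E²) + 2) = 1/(2*E² + 2) = 1/(2 + 2*E²))
-64*104 - 132/w(-12) = -64*104 - 132/(1/(2*(1 + (-12)²))) = -6656 - 132/(1/(2*(1 + 144))) = -6656 - 132/((½)/145) = -6656 - 132/((½)*(1/145)) = -6656 - 132/1/290 = -6656 - 132*290 = -6656 - 38280 = -44936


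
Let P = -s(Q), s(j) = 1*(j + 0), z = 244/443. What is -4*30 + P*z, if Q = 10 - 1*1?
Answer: -55356/443 ≈ -124.96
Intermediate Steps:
z = 244/443 (z = 244*(1/443) = 244/443 ≈ 0.55079)
Q = 9 (Q = 10 - 1 = 9)
s(j) = j (s(j) = 1*j = j)
P = -9 (P = -1*9 = -9)
-4*30 + P*z = -4*30 - 9*244/443 = -120 - 2196/443 = -55356/443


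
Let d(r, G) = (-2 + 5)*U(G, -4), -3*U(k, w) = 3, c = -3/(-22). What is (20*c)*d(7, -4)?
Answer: -90/11 ≈ -8.1818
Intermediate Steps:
c = 3/22 (c = -3*(-1/22) = 3/22 ≈ 0.13636)
U(k, w) = -1 (U(k, w) = -1/3*3 = -1)
d(r, G) = -3 (d(r, G) = (-2 + 5)*(-1) = 3*(-1) = -3)
(20*c)*d(7, -4) = (20*(3/22))*(-3) = (30/11)*(-3) = -90/11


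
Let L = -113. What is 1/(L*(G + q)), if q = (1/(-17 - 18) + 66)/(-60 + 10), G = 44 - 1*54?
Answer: 1750/2238417 ≈ 0.00078180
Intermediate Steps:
G = -10 (G = 44 - 54 = -10)
q = -2309/1750 (q = (1/(-35) + 66)/(-50) = (-1/35 + 66)*(-1/50) = (2309/35)*(-1/50) = -2309/1750 ≈ -1.3194)
1/(L*(G + q)) = 1/(-113*(-10 - 2309/1750)) = 1/(-113*(-19809/1750)) = 1/(2238417/1750) = 1750/2238417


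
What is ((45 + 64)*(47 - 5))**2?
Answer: 20958084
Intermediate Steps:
((45 + 64)*(47 - 5))**2 = (109*42)**2 = 4578**2 = 20958084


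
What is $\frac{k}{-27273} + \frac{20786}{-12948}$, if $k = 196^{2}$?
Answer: $- \frac{177384491}{58855134} \approx -3.0139$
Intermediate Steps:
$k = 38416$
$\frac{k}{-27273} + \frac{20786}{-12948} = \frac{38416}{-27273} + \frac{20786}{-12948} = 38416 \left(- \frac{1}{27273}\right) + 20786 \left(- \frac{1}{12948}\right) = - \frac{38416}{27273} - \frac{10393}{6474} = - \frac{177384491}{58855134}$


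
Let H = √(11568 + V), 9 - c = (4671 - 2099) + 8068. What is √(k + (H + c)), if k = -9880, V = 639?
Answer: √(-20511 + √12207) ≈ 142.83*I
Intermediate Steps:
c = -10631 (c = 9 - ((4671 - 2099) + 8068) = 9 - (2572 + 8068) = 9 - 1*10640 = 9 - 10640 = -10631)
H = √12207 (H = √(11568 + 639) = √12207 ≈ 110.49)
√(k + (H + c)) = √(-9880 + (√12207 - 10631)) = √(-9880 + (-10631 + √12207)) = √(-20511 + √12207)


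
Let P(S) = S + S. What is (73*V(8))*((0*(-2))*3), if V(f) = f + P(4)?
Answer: 0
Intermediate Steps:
P(S) = 2*S
V(f) = 8 + f (V(f) = f + 2*4 = f + 8 = 8 + f)
(73*V(8))*((0*(-2))*3) = (73*(8 + 8))*((0*(-2))*3) = (73*16)*(0*3) = 1168*0 = 0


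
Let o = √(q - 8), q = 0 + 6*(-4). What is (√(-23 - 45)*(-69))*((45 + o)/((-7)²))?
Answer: 552*√34/49 - 6210*I*√17/49 ≈ 65.688 - 522.54*I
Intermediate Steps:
q = -24 (q = 0 - 24 = -24)
o = 4*I*√2 (o = √(-24 - 8) = √(-32) = 4*I*√2 ≈ 5.6569*I)
(√(-23 - 45)*(-69))*((45 + o)/((-7)²)) = (√(-23 - 45)*(-69))*((45 + 4*I*√2)/((-7)²)) = (√(-68)*(-69))*((45 + 4*I*√2)/49) = ((2*I*√17)*(-69))*((45 + 4*I*√2)*(1/49)) = (-138*I*√17)*(45/49 + 4*I*√2/49) = -138*I*√17*(45/49 + 4*I*√2/49)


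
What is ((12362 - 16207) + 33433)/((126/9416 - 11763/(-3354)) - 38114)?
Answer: -77868869936/100298092757 ≈ -0.77637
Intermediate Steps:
((12362 - 16207) + 33433)/((126/9416 - 11763/(-3354)) - 38114) = (-3845 + 33433)/((126*(1/9416) - 11763*(-1/3354)) - 38114) = 29588/((63/4708 + 3921/1118) - 38114) = 29588/(9265251/2631772 - 38114) = 29588/(-100298092757/2631772) = 29588*(-2631772/100298092757) = -77868869936/100298092757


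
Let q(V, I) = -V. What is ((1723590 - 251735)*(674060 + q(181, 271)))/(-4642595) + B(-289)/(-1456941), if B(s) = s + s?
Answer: -289014019561457587/1352797400379 ≈ -2.1364e+5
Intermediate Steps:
B(s) = 2*s
((1723590 - 251735)*(674060 + q(181, 271)))/(-4642595) + B(-289)/(-1456941) = ((1723590 - 251735)*(674060 - 1*181))/(-4642595) + (2*(-289))/(-1456941) = (1471855*(674060 - 181))*(-1/4642595) - 578*(-1/1456941) = (1471855*673879)*(-1/4642595) + 578/1456941 = 991852175545*(-1/4642595) + 578/1456941 = -198370435109/928519 + 578/1456941 = -289014019561457587/1352797400379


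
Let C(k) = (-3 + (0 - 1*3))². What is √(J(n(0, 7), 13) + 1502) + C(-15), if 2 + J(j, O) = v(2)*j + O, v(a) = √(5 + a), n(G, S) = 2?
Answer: 36 + √(1513 + 2*√7) ≈ 74.965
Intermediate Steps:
J(j, O) = -2 + O + j*√7 (J(j, O) = -2 + (√(5 + 2)*j + O) = -2 + (√7*j + O) = -2 + (j*√7 + O) = -2 + (O + j*√7) = -2 + O + j*√7)
C(k) = 36 (C(k) = (-3 + (0 - 3))² = (-3 - 3)² = (-6)² = 36)
√(J(n(0, 7), 13) + 1502) + C(-15) = √((-2 + 13 + 2*√7) + 1502) + 36 = √((11 + 2*√7) + 1502) + 36 = √(1513 + 2*√7) + 36 = 36 + √(1513 + 2*√7)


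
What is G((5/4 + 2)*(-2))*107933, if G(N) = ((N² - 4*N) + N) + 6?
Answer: 29249843/4 ≈ 7.3125e+6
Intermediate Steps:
G(N) = 6 + N² - 3*N (G(N) = (N² - 3*N) + 6 = 6 + N² - 3*N)
G((5/4 + 2)*(-2))*107933 = (6 + ((5/4 + 2)*(-2))² - 3*(5/4 + 2)*(-2))*107933 = (6 + ((13/4)*(-2))² - 39*(-2)/4)*107933 = (6 + (-13/2)² - 3*(-13/2))*107933 = (6 + 169/4 + 39/2)*107933 = (271/4)*107933 = 29249843/4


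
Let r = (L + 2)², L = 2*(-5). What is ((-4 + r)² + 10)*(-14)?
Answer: -50540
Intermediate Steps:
L = -10
r = 64 (r = (-10 + 2)² = (-8)² = 64)
((-4 + r)² + 10)*(-14) = ((-4 + 64)² + 10)*(-14) = (60² + 10)*(-14) = (3600 + 10)*(-14) = 3610*(-14) = -50540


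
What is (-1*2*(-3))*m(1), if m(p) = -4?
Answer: -24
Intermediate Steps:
(-1*2*(-3))*m(1) = (-1*2*(-3))*(-4) = -2*(-3)*(-4) = 6*(-4) = -24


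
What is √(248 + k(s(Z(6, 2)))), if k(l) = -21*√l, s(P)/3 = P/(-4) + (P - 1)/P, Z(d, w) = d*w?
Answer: √(992 - 210*I)/2 ≈ 15.835 - 1.6577*I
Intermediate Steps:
s(P) = -3*P/4 + 3*(-1 + P)/P (s(P) = 3*(P/(-4) + (P - 1)/P) = 3*(P*(-¼) + (-1 + P)/P) = 3*(-P/4 + (-1 + P)/P) = -3*P/4 + 3*(-1 + P)/P)
√(248 + k(s(Z(6, 2)))) = √(248 - 21*√(3 - 3/(6*2) - 9*2/2)) = √(248 - 21*√(3 - 3/12 - ¾*12)) = √(248 - 21*√(3 - 3*1/12 - 9)) = √(248 - 21*√(3 - ¼ - 9)) = √(248 - 105*I/2)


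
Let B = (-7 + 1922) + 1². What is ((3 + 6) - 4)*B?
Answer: 9580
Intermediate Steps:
B = 1916 (B = 1915 + 1 = 1916)
((3 + 6) - 4)*B = ((3 + 6) - 4)*1916 = (9 - 4)*1916 = 5*1916 = 9580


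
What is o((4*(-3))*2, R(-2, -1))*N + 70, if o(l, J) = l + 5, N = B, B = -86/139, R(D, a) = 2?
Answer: 11364/139 ≈ 81.755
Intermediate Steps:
B = -86/139 (B = -86*1/139 = -86/139 ≈ -0.61870)
N = -86/139 ≈ -0.61870
o(l, J) = 5 + l
o((4*(-3))*2, R(-2, -1))*N + 70 = (5 + (4*(-3))*2)*(-86/139) + 70 = (5 - 12*2)*(-86/139) + 70 = (5 - 24)*(-86/139) + 70 = -19*(-86/139) + 70 = 1634/139 + 70 = 11364/139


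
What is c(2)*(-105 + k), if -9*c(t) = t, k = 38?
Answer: 134/9 ≈ 14.889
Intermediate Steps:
c(t) = -t/9
c(2)*(-105 + k) = (-⅑*2)*(-105 + 38) = -2/9*(-67) = 134/9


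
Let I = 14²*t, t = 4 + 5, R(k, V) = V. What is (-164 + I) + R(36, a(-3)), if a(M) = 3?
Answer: 1603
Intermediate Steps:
t = 9
I = 1764 (I = 14²*9 = 196*9 = 1764)
(-164 + I) + R(36, a(-3)) = (-164 + 1764) + 3 = 1600 + 3 = 1603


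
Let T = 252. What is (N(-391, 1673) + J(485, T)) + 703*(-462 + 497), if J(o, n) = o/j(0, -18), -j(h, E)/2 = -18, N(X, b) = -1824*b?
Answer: -108969607/36 ≈ -3.0269e+6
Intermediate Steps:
j(h, E) = 36 (j(h, E) = -2*(-18) = 36)
J(o, n) = o/36
(N(-391, 1673) + J(485, T)) + 703*(-462 + 497) = (-1824*1673 + (1/36)*485) + 703*(-462 + 497) = (-3051552 + 485/36) + 703*35 = -109855387/36 + 24605 = -108969607/36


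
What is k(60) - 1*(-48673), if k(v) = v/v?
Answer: 48674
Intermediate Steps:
k(v) = 1
k(60) - 1*(-48673) = 1 - 1*(-48673) = 1 + 48673 = 48674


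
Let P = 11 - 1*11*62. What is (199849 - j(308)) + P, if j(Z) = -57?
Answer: 199235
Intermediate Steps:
P = -671 (P = 11 - 11*62 = 11 - 682 = -671)
(199849 - j(308)) + P = (199849 - 1*(-57)) - 671 = (199849 + 57) - 671 = 199906 - 671 = 199235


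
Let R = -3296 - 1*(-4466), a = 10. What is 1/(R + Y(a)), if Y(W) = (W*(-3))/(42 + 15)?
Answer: 19/22220 ≈ 0.00085509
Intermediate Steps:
R = 1170 (R = -3296 + 4466 = 1170)
Y(W) = -W/19 (Y(W) = (-3*W)/57 = -W/19)
1/(R + Y(a)) = 1/(1170 - 1/19*10) = 1/(1170 - 10/19) = 1/(22220/19) = 19/22220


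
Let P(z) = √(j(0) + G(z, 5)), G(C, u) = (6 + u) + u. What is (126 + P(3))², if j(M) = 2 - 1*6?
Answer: 15888 + 504*√3 ≈ 16761.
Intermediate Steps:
j(M) = -4 (j(M) = 2 - 6 = -4)
G(C, u) = 6 + 2*u
P(z) = 2*√3 (P(z) = √(-4 + (6 + 2*5)) = √(-4 + (6 + 10)) = √(-4 + 16) = √12 = 2*√3)
(126 + P(3))² = (126 + 2*√3)²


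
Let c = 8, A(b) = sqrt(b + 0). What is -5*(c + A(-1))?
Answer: -40 - 5*I ≈ -40.0 - 5.0*I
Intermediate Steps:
A(b) = sqrt(b)
-5*(c + A(-1)) = -5*(8 + sqrt(-1)) = -5*(8 + I) = -40 - 5*I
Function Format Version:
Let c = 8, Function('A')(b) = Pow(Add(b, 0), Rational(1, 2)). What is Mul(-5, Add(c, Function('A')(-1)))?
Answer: Add(-40, Mul(-5, I)) ≈ Add(-40.000, Mul(-5.0000, I))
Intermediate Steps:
Function('A')(b) = Pow(b, Rational(1, 2))
Mul(-5, Add(c, Function('A')(-1))) = Mul(-5, Add(8, Pow(-1, Rational(1, 2)))) = Mul(-5, Add(8, I)) = Add(-40, Mul(-5, I))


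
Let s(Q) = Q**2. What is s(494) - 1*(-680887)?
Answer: 924923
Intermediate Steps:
s(494) - 1*(-680887) = 494**2 - 1*(-680887) = 244036 + 680887 = 924923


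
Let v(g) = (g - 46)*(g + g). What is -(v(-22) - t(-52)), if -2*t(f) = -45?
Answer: -5939/2 ≈ -2969.5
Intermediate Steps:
t(f) = 45/2 (t(f) = -½*(-45) = 45/2)
v(g) = 2*g*(-46 + g) (v(g) = (-46 + g)*(2*g) = 2*g*(-46 + g))
-(v(-22) - t(-52)) = -(2*(-22)*(-46 - 22) - 1*45/2) = -(2*(-22)*(-68) - 45/2) = -(2992 - 45/2) = -1*5939/2 = -5939/2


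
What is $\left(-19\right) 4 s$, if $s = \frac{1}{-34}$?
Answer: $\frac{38}{17} \approx 2.2353$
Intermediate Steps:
$s = - \frac{1}{34} \approx -0.029412$
$\left(-19\right) 4 s = \left(-19\right) 4 \left(- \frac{1}{34}\right) = \left(-76\right) \left(- \frac{1}{34}\right) = \frac{38}{17}$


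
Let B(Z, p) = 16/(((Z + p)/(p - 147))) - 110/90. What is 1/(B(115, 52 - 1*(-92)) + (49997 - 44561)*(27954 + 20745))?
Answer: 2331/617080414603 ≈ 3.7775e-9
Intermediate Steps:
B(Z, p) = -11/9 + 16*(-147 + p)/(Z + p) (B(Z, p) = 16/(((Z + p)/(-147 + p))) - 110*1/90 = 16/(((Z + p)/(-147 + p))) - 11/9 = 16*((-147 + p)/(Z + p)) - 11/9 = 16*(-147 + p)/(Z + p) - 11/9 = -11/9 + 16*(-147 + p)/(Z + p))
1/(B(115, 52 - 1*(-92)) + (49997 - 44561)*(27954 + 20745)) = 1/((-21168 - 11*115 + 133*(52 - 1*(-92)))/(9*(115 + (52 - 1*(-92)))) + (49997 - 44561)*(27954 + 20745)) = 1/((-21168 - 1265 + 133*(52 + 92))/(9*(115 + (52 + 92))) + 5436*48699) = 1/((-21168 - 1265 + 133*144)/(9*(115 + 144)) + 264727764) = 1/((⅑)*(-21168 - 1265 + 19152)/259 + 264727764) = 1/((⅑)*(1/259)*(-3281) + 264727764) = 1/(-3281/2331 + 264727764) = 1/(617080414603/2331) = 2331/617080414603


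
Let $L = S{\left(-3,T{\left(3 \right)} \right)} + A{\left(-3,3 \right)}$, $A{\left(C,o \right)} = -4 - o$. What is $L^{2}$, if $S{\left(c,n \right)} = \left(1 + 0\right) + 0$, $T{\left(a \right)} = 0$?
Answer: $36$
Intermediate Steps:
$S{\left(c,n \right)} = 1$ ($S{\left(c,n \right)} = 1 + 0 = 1$)
$L = -6$ ($L = 1 - 7 = -6$)
$L^{2} = \left(-6\right)^{2} = 36$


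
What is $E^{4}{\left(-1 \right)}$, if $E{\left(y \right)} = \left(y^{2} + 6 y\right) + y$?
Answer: $1296$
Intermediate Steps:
$E{\left(y \right)} = y^{2} + 7 y$
$E^{4}{\left(-1 \right)} = \left(- (7 - 1)\right)^{4} = \left(\left(-1\right) 6\right)^{4} = \left(-6\right)^{4} = 1296$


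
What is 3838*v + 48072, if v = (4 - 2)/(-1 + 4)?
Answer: 151892/3 ≈ 50631.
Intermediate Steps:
v = ⅔ (v = 2/3 = 2*(⅓) = ⅔ ≈ 0.66667)
3838*v + 48072 = 3838*(⅔) + 48072 = 7676/3 + 48072 = 151892/3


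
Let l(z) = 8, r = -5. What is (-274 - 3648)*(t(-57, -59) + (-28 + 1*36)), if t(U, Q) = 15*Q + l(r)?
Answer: 3408218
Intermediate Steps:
t(U, Q) = 8 + 15*Q (t(U, Q) = 15*Q + 8 = 8 + 15*Q)
(-274 - 3648)*(t(-57, -59) + (-28 + 1*36)) = (-274 - 3648)*((8 + 15*(-59)) + (-28 + 1*36)) = -3922*((8 - 885) + (-28 + 36)) = -3922*(-877 + 8) = -3922*(-869) = 3408218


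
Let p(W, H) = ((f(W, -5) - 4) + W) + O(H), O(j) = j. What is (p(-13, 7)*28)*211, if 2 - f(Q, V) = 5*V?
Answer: 100436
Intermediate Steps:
f(Q, V) = 2 - 5*V
p(W, H) = 23 + H + W (p(W, H) = (((2 - 5*(-5)) - 4) + W) + H = (((2 + 25) - 4) + W) + H = ((27 - 4) + W) + H = (23 + W) + H = 23 + H + W)
(p(-13, 7)*28)*211 = ((23 + 7 - 13)*28)*211 = (17*28)*211 = 476*211 = 100436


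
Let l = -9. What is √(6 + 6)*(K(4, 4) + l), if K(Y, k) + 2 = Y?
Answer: -14*√3 ≈ -24.249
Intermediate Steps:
K(Y, k) = -2 + Y
√(6 + 6)*(K(4, 4) + l) = √(6 + 6)*((-2 + 4) - 9) = √12*(2 - 9) = (2*√3)*(-7) = -14*√3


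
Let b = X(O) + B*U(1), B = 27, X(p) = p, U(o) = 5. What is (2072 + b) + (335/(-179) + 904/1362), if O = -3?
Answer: 268518169/121899 ≈ 2202.8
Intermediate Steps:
b = 132 (b = -3 + 27*5 = -3 + 135 = 132)
(2072 + b) + (335/(-179) + 904/1362) = (2072 + 132) + (335/(-179) + 904/1362) = 2204 + (335*(-1/179) + 904*(1/1362)) = 2204 + (-335/179 + 452/681) = 2204 - 147227/121899 = 268518169/121899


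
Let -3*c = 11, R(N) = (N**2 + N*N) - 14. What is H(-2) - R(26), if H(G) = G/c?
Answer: -14712/11 ≈ -1337.5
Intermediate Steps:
R(N) = -14 + 2*N**2 (R(N) = (N**2 + N**2) - 14 = 2*N**2 - 14 = -14 + 2*N**2)
c = -11/3 (c = -1/3*11 = -11/3 ≈ -3.6667)
H(G) = -3*G/11 (H(G) = G/(-11/3) = G*(-3/11) = -3*G/11)
H(-2) - R(26) = -3/11*(-2) - (-14 + 2*26**2) = 6/11 - (-14 + 2*676) = 6/11 - (-14 + 1352) = 6/11 - 1*1338 = 6/11 - 1338 = -14712/11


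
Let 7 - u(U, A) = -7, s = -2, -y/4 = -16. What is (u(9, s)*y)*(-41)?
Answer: -36736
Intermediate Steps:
y = 64 (y = -4*(-16) = 64)
u(U, A) = 14 (u(U, A) = 7 - 1*(-7) = 7 + 7 = 14)
(u(9, s)*y)*(-41) = (14*64)*(-41) = 896*(-41) = -36736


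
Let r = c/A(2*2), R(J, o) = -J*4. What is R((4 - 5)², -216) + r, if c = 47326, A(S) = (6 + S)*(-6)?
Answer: -23783/30 ≈ -792.77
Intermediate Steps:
A(S) = -36 - 6*S
R(J, o) = -4*J
r = -23663/30 (r = 47326/(-36 - 12*2) = 47326/(-36 - 6*4) = 47326/(-36 - 24) = 47326/(-60) = 47326*(-1/60) = -23663/30 ≈ -788.77)
R((4 - 5)², -216) + r = -4*(4 - 5)² - 23663/30 = -4*(-1)² - 23663/30 = -4*1 - 23663/30 = -4 - 23663/30 = -23783/30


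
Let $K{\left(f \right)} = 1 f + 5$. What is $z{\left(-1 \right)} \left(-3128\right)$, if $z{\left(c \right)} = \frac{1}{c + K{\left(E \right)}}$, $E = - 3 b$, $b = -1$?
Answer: $- \frac{3128}{7} \approx -446.86$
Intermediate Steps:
$E = 3$ ($E = \left(-3\right) \left(-1\right) = 3$)
$K{\left(f \right)} = 5 + f$ ($K{\left(f \right)} = f + 5 = 5 + f$)
$z{\left(c \right)} = \frac{1}{8 + c}$ ($z{\left(c \right)} = \frac{1}{c + \left(5 + 3\right)} = \frac{1}{c + 8} = \frac{1}{8 + c}$)
$z{\left(-1 \right)} \left(-3128\right) = \frac{1}{8 - 1} \left(-3128\right) = \frac{1}{7} \left(-3128\right) = - \frac{3128}{7}$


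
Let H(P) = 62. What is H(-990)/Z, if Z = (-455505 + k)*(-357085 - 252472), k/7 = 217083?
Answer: -31/324307487166 ≈ -9.5588e-11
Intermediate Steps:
k = 1519581 (k = 7*217083 = 1519581)
Z = -648614974332 (Z = (-455505 + 1519581)*(-357085 - 252472) = 1064076*(-609557) = -648614974332)
H(-990)/Z = 62/(-648614974332) = 62*(-1/648614974332) = -31/324307487166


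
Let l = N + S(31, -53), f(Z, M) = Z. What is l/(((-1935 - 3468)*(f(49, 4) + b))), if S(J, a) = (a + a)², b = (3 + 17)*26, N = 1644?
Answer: -12880/3074307 ≈ -0.0041896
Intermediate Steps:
b = 520 (b = 20*26 = 520)
S(J, a) = 4*a² (S(J, a) = (2*a)² = 4*a²)
l = 12880 (l = 1644 + 4*(-53)² = 1644 + 4*2809 = 1644 + 11236 = 12880)
l/(((-1935 - 3468)*(f(49, 4) + b))) = 12880/(((-1935 - 3468)*(49 + 520))) = 12880/((-5403*569)) = 12880/(-3074307) = 12880*(-1/3074307) = -12880/3074307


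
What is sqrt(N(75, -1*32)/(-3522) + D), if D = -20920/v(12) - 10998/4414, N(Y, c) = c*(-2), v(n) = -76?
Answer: sqrt(1487307279280815069)/73844013 ≈ 16.515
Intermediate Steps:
N(Y, c) = -2*c
D = 11438129/41933 (D = -20920/(-76) - 10998/4414 = -20920*(-1/76) - 10998*1/4414 = 5230/19 - 5499/2207 = 11438129/41933 ≈ 272.77)
sqrt(N(75, -1*32)/(-3522) + D) = sqrt(-(-2)*32/(-3522) + 11438129/41933) = sqrt(-2*(-32)*(-1/3522) + 11438129/41933) = sqrt(64*(-1/3522) + 11438129/41933) = sqrt(-32/1761 + 11438129/41933) = sqrt(20141203313/73844013) = sqrt(1487307279280815069)/73844013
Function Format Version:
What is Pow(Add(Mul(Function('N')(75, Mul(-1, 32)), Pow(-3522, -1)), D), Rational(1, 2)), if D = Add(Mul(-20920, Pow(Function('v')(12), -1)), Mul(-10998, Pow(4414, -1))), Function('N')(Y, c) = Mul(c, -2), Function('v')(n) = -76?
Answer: Mul(Rational(1, 73844013), Pow(1487307279280815069, Rational(1, 2))) ≈ 16.515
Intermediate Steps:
Function('N')(Y, c) = Mul(-2, c)
D = Rational(11438129, 41933) (D = Add(Mul(-20920, Pow(-76, -1)), Mul(-10998, Pow(4414, -1))) = Add(Mul(-20920, Rational(-1, 76)), Mul(-10998, Rational(1, 4414))) = Add(Rational(5230, 19), Rational(-5499, 2207)) = Rational(11438129, 41933) ≈ 272.77)
Pow(Add(Mul(Function('N')(75, Mul(-1, 32)), Pow(-3522, -1)), D), Rational(1, 2)) = Pow(Add(Mul(Mul(-2, Mul(-1, 32)), Pow(-3522, -1)), Rational(11438129, 41933)), Rational(1, 2)) = Pow(Add(Mul(Mul(-2, -32), Rational(-1, 3522)), Rational(11438129, 41933)), Rational(1, 2)) = Pow(Add(Mul(64, Rational(-1, 3522)), Rational(11438129, 41933)), Rational(1, 2)) = Pow(Add(Rational(-32, 1761), Rational(11438129, 41933)), Rational(1, 2)) = Pow(Rational(20141203313, 73844013), Rational(1, 2)) = Mul(Rational(1, 73844013), Pow(1487307279280815069, Rational(1, 2)))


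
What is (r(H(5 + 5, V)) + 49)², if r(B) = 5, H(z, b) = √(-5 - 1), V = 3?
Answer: 2916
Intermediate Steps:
H(z, b) = I*√6 (H(z, b) = √(-6) = I*√6)
(r(H(5 + 5, V)) + 49)² = (5 + 49)² = 54² = 2916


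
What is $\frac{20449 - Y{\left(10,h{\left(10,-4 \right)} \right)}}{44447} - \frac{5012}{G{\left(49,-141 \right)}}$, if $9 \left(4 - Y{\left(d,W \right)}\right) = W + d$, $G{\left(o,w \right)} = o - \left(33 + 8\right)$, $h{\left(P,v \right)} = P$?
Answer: $- \frac{500860769}{800046} \approx -626.04$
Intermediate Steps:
$G{\left(o,w \right)} = -41 + o$ ($G{\left(o,w \right)} = o - 41 = -41 + o$)
$Y{\left(d,W \right)} = 4 - \frac{W}{9} - \frac{d}{9}$ ($Y{\left(d,W \right)} = 4 - \frac{W + d}{9} = 4 - \left(\frac{W}{9} + \frac{d}{9}\right) = 4 - \frac{W}{9} - \frac{d}{9}$)
$\frac{20449 - Y{\left(10,h{\left(10,-4 \right)} \right)}}{44447} - \frac{5012}{G{\left(49,-141 \right)}} = \frac{20449 - \left(4 - \frac{10}{9} - \frac{10}{9}\right)}{44447} - \frac{5012}{-41 + 49} = \left(20449 - \left(4 - \frac{10}{9} - \frac{10}{9}\right)\right) \frac{1}{44447} - \frac{5012}{8} = \left(20449 - \frac{16}{9}\right) \frac{1}{44447} - \frac{1253}{2} = \frac{184025}{9} \cdot \frac{1}{44447} - \frac{1253}{2} = \frac{184025}{400023} - \frac{1253}{2} = - \frac{500860769}{800046}$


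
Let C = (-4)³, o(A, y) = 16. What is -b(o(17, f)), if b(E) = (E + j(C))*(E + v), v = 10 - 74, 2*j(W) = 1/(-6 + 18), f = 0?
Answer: 770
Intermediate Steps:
C = -64
j(W) = 1/24 (j(W) = 1/(2*(-6 + 18)) = (½)/12 = (½)*(1/12) = 1/24)
v = -64
b(E) = (-64 + E)*(1/24 + E) (b(E) = (E + 1/24)*(E - 64) = (1/24 + E)*(-64 + E) = (-64 + E)*(1/24 + E))
-b(o(17, f)) = -(-8/3 + 16² - 1535/24*16) = -(-8/3 + 256 - 3070/3) = -1*(-770) = 770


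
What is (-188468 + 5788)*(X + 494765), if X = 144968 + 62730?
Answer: -128325940840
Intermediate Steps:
X = 207698
(-188468 + 5788)*(X + 494765) = (-188468 + 5788)*(207698 + 494765) = -182680*702463 = -128325940840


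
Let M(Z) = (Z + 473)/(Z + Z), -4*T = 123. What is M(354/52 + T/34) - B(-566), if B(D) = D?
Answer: 12661385/20874 ≈ 606.56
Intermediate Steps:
T = -123/4 (T = -¼*123 = -123/4 ≈ -30.750)
M(Z) = (473 + Z)/(2*Z) (M(Z) = (473 + Z)/((2*Z)) = (473 + Z)*(1/(2*Z)) = (473 + Z)/(2*Z))
M(354/52 + T/34) - B(-566) = (473 + (354/52 - 123/4/34))/(2*(354/52 - 123/4/34)) - 1*(-566) = (473 + (354*(1/52) - 123/4*1/34))/(2*(354*(1/52) - 123/4*1/34)) + 566 = (473 + (177/26 - 123/136))/(2*(177/26 - 123/136)) + 566 = (473 + 10437/1768)/(2*(10437/1768)) + 566 = (½)*(1768/10437)*(846701/1768) + 566 = 846701/20874 + 566 = 12661385/20874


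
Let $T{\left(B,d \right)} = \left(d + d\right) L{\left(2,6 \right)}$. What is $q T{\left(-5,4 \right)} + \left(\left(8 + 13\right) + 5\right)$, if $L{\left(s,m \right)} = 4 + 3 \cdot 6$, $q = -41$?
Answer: $-7190$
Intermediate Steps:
$L{\left(s,m \right)} = 22$ ($L{\left(s,m \right)} = 4 + 18 = 22$)
$T{\left(B,d \right)} = 44 d$ ($T{\left(B,d \right)} = \left(d + d\right) 22 = 2 d 22 = 44 d$)
$q T{\left(-5,4 \right)} + \left(\left(8 + 13\right) + 5\right) = - 41 \cdot 44 \cdot 4 + \left(\left(8 + 13\right) + 5\right) = \left(-41\right) 176 + \left(21 + 5\right) = -7216 + 26 = -7190$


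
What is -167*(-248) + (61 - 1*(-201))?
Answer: 41678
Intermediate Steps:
-167*(-248) + (61 - 1*(-201)) = 41416 + (61 + 201) = 41416 + 262 = 41678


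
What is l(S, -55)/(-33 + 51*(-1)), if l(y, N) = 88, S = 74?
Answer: -22/21 ≈ -1.0476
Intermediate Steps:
l(S, -55)/(-33 + 51*(-1)) = 88/(-33 + 51*(-1)) = 88/(-33 - 51) = 88/(-84) = 88*(-1/84) = -22/21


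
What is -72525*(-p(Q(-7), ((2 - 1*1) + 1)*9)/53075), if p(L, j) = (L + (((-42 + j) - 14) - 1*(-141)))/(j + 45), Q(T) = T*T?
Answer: 146984/44583 ≈ 3.2969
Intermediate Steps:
Q(T) = T²
p(L, j) = (85 + L + j)/(45 + j) (p(L, j) = (L + ((-56 + j) + 141))/(45 + j) = (L + (85 + j))/(45 + j) = (85 + L + j)/(45 + j))
-72525*(-p(Q(-7), ((2 - 1*1) + 1)*9)/53075) = -72525*(-(85 + (-7)² + ((2 - 1*1) + 1)*9)/(53075*(45 + ((2 - 1*1) + 1)*9))) = -72525*(-(85 + 49 + ((2 - 1) + 1)*9)/(53075*(45 + ((2 - 1) + 1)*9))) = -72525*(-(85 + 49 + (1 + 1)*9)/(53075*(45 + (1 + 1)*9))) = -72525*(-(85 + 49 + 2*9)/(53075*(45 + 2*9))) = -72525*(-(85 + 49 + 18)/(53075*(45 + 18))) = -72525/((-53075/(152/63))) = -72525/((-53075/((1/63)*152))) = -72525/((-53075/152/63)) = -72525/((-53075*63/152)) = -72525/(-3343725/152) = -72525*(-152/3343725) = 146984/44583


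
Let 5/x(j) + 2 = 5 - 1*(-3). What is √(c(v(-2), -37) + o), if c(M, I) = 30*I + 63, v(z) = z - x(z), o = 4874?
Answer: √3827 ≈ 61.863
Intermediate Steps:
x(j) = ⅚ (x(j) = 5/(-2 + (5 - 1*(-3))) = 5/(-2 + (5 + 3)) = 5/(-2 + 8) = 5/6 = 5*(⅙) = ⅚)
v(z) = -⅚ + z (v(z) = z - 1*⅚ = z - ⅚ = -⅚ + z)
c(M, I) = 63 + 30*I
√(c(v(-2), -37) + o) = √((63 + 30*(-37)) + 4874) = √((63 - 1110) + 4874) = √(-1047 + 4874) = √3827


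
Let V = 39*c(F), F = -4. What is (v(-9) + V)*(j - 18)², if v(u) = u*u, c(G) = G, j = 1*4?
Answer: -14700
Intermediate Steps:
j = 4
v(u) = u²
V = -156 (V = 39*(-4) = -156)
(v(-9) + V)*(j - 18)² = ((-9)² - 156)*(4 - 18)² = (81 - 156)*(-14)² = -75*196 = -14700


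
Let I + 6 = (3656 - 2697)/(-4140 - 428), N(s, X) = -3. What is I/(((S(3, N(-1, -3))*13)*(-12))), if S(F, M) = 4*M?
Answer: -28367/8551296 ≈ -0.0033173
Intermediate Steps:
I = -28367/4568 (I = -6 + (3656 - 2697)/(-4140 - 428) = -6 + 959/(-4568) = -6 + 959*(-1/4568) = -6 - 959/4568 = -28367/4568 ≈ -6.2099)
I/(((S(3, N(-1, -3))*13)*(-12))) = -28367/(4568*(((4*(-3))*13)*(-12))) = -28367/(4568*(-12*13*(-12))) = -28367/(4568*((-156*(-12)))) = -28367/4568/1872 = -28367/4568*1/1872 = -28367/8551296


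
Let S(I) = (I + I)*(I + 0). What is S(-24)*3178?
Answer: 3661056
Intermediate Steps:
S(I) = 2*I**2 (S(I) = (2*I)*I = 2*I**2)
S(-24)*3178 = (2*(-24)**2)*3178 = (2*576)*3178 = 1152*3178 = 3661056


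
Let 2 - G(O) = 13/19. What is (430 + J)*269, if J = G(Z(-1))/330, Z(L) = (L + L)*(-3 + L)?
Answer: 145051525/1254 ≈ 1.1567e+5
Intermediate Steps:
Z(L) = 2*L*(-3 + L) (Z(L) = (2*L)*(-3 + L) = 2*L*(-3 + L))
G(O) = 25/19 (G(O) = 2 - 13/19 = 25/19)
J = 5/1254 (J = (25/19)/330 = (25/19)*(1/330) = 5/1254 ≈ 0.0039872)
(430 + J)*269 = (430 + 5/1254)*269 = (539225/1254)*269 = 145051525/1254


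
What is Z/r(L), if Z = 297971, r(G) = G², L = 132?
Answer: 297971/17424 ≈ 17.101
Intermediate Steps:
Z/r(L) = 297971/(132²) = 297971/17424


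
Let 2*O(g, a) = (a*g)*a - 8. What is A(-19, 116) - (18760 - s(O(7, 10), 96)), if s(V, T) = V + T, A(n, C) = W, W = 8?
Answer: -18310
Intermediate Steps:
O(g, a) = -4 + g*a**2/2 (O(g, a) = ((a*g)*a - 8)/2 = (g*a**2 - 8)/2 = (-8 + g*a**2)/2 = -4 + g*a**2/2)
A(n, C) = 8
s(V, T) = T + V
A(-19, 116) - (18760 - s(O(7, 10), 96)) = 8 - (18760 - (96 + (-4 + (1/2)*7*10**2))) = 8 - (18760 - (96 + (-4 + (1/2)*7*100))) = 8 - (18760 - (96 + (-4 + 350))) = 8 - (18760 - (96 + 346)) = 8 - (18760 - 1*442) = 8 - (18760 - 442) = 8 - 1*18318 = 8 - 18318 = -18310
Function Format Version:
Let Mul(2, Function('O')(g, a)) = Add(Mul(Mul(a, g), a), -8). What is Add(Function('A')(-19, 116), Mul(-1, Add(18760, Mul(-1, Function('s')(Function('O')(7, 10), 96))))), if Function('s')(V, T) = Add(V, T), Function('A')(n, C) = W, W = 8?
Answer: -18310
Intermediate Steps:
Function('O')(g, a) = Add(-4, Mul(Rational(1, 2), g, Pow(a, 2))) (Function('O')(g, a) = Mul(Rational(1, 2), Add(Mul(Mul(a, g), a), -8)) = Mul(Rational(1, 2), Add(Mul(g, Pow(a, 2)), -8)) = Mul(Rational(1, 2), Add(-8, Mul(g, Pow(a, 2)))) = Add(-4, Mul(Rational(1, 2), g, Pow(a, 2))))
Function('A')(n, C) = 8
Function('s')(V, T) = Add(T, V)
Add(Function('A')(-19, 116), Mul(-1, Add(18760, Mul(-1, Function('s')(Function('O')(7, 10), 96))))) = Add(8, Mul(-1, Add(18760, Mul(-1, Add(96, Add(-4, Mul(Rational(1, 2), 7, Pow(10, 2)))))))) = Add(8, Mul(-1, Add(18760, Mul(-1, Add(96, Add(-4, Mul(Rational(1, 2), 7, 100))))))) = Add(8, Mul(-1, Add(18760, Mul(-1, Add(96, Add(-4, 350)))))) = Add(8, Mul(-1, Add(18760, Mul(-1, Add(96, 346))))) = Add(8, Mul(-1, Add(18760, Mul(-1, 442)))) = Add(8, Mul(-1, Add(18760, -442))) = Add(8, Mul(-1, 18318)) = Add(8, -18318) = -18310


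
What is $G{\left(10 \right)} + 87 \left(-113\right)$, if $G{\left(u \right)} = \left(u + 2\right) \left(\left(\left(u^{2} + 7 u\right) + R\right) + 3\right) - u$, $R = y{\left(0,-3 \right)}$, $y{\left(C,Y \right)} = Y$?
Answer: $-7801$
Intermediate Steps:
$R = -3$
$G{\left(u \right)} = - u + \left(2 + u\right) \left(u^{2} + 7 u\right)$ ($G{\left(u \right)} = \left(u + 2\right) \left(\left(\left(u^{2} + 7 u\right) - 3\right) + 3\right) - u = \left(2 + u\right) \left(\left(-3 + u^{2} + 7 u\right) + 3\right) - u = \left(2 + u\right) \left(u^{2} + 7 u\right) - u = - u + \left(2 + u\right) \left(u^{2} + 7 u\right)$)
$G{\left(10 \right)} + 87 \left(-113\right) = 10 \left(13 + 10^{2} + 9 \cdot 10\right) + 87 \left(-113\right) = 10 \left(13 + 100 + 90\right) - 9831 = 10 \cdot 203 - 9831 = 2030 - 9831 = -7801$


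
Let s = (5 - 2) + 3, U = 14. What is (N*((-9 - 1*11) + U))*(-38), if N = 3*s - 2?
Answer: 3648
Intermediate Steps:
s = 6 (s = 3 + 3 = 6)
N = 16 (N = 3*6 - 2 = 18 - 2 = 16)
(N*((-9 - 1*11) + U))*(-38) = (16*((-9 - 1*11) + 14))*(-38) = (16*((-9 - 11) + 14))*(-38) = (16*(-20 + 14))*(-38) = (16*(-6))*(-38) = -96*(-38) = 3648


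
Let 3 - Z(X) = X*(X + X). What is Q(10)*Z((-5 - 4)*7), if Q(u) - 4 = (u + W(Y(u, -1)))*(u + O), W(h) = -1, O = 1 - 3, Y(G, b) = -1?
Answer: -603060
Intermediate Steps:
O = -2
Z(X) = 3 - 2*X² (Z(X) = 3 - X*(X + X) = 3 - X*2*X = 3 - 2*X²)
Q(u) = 4 + (-1 + u)*(-2 + u) (Q(u) = 4 + (u - 1)*(u - 2) = 4 + (-1 + u)*(-2 + u))
Q(10)*Z((-5 - 4)*7) = (6 + 10² - 3*10)*(3 - 2*49*(-5 - 4)²) = (6 + 100 - 30)*(3 - 2*(-9*7)²) = 76*(3 - 2*(-63)²) = 76*(3 - 2*3969) = 76*(3 - 7938) = 76*(-7935) = -603060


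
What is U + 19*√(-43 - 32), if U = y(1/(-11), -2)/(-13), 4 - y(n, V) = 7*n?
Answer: -51/143 + 95*I*√3 ≈ -0.35664 + 164.54*I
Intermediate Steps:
y(n, V) = 4 - 7*n
U = -51/143 (U = (4 - 7/(-11))/(-13) = (4 - 7*(-1/11))*(-1/13) = (4 + 7/11)*(-1/13) = (51/11)*(-1/13) = -51/143 ≈ -0.35664)
U + 19*√(-43 - 32) = -51/143 + 19*√(-43 - 32) = -51/143 + 19*√(-75) = -51/143 + 19*(5*I*√3) = -51/143 + 95*I*√3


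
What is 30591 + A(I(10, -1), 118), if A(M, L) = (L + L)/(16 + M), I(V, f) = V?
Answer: 397801/13 ≈ 30600.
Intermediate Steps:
A(M, L) = 2*L/(16 + M) (A(M, L) = (2*L)/(16 + M) = 2*L/(16 + M))
30591 + A(I(10, -1), 118) = 30591 + 2*118/(16 + 10) = 30591 + 2*118/26 = 30591 + 2*118*(1/26) = 30591 + 118/13 = 397801/13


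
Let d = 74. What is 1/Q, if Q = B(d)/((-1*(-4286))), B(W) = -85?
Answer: -4286/85 ≈ -50.424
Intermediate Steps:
Q = -85/4286 (Q = -85/((-1*(-4286))) = -85/4286 ≈ -0.019832)
1/Q = 1/(-85/4286) = -4286/85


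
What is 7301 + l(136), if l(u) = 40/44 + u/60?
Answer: 1205189/165 ≈ 7304.2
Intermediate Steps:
l(u) = 10/11 + u/60 (l(u) = 40*(1/44) + u*(1/60) = 10/11 + u/60)
7301 + l(136) = 7301 + (10/11 + (1/60)*136) = 7301 + (10/11 + 34/15) = 7301 + 524/165 = 1205189/165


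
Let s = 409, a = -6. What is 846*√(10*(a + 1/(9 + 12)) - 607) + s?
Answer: 409 + 282*I*√293937/7 ≈ 409.0 + 21841.0*I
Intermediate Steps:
846*√(10*(a + 1/(9 + 12)) - 607) + s = 846*√(10*(-6 + 1/(9 + 12)) - 607) + 409 = 846*√(10*(-6 + 1/21) - 607) + 409 = 846*√(10*(-125/21) - 607) + 409 = 846*√(-1250/21 - 607) + 409 = 846*√(-13997/21) + 409 = 846*(I*√293937/21) + 409 = 282*I*√293937/7 + 409 = 409 + 282*I*√293937/7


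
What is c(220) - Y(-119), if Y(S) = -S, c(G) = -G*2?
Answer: -559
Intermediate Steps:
c(G) = -2*G
c(220) - Y(-119) = -2*220 - (-1)*(-119) = -440 - 1*119 = -440 - 119 = -559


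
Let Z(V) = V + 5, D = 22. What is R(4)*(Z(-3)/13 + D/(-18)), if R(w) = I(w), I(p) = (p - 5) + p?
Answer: -125/39 ≈ -3.2051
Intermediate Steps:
I(p) = -5 + 2*p (I(p) = (-5 + p) + p = -5 + 2*p)
Z(V) = 5 + V
R(w) = -5 + 2*w
R(4)*(Z(-3)/13 + D/(-18)) = (-5 + 2*4)*((5 - 3)/13 + 22/(-18)) = (-5 + 8)*(2*(1/13) + 22*(-1/18)) = 3*(2/13 - 11/9) = 3*(-125/117) = -125/39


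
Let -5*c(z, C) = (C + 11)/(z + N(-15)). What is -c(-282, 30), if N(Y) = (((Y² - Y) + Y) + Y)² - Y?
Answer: 41/219165 ≈ 0.00018707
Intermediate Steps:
N(Y) = (Y + Y²)² - Y (N(Y) = (Y² + Y)² - Y = (Y + Y²)² - Y)
c(z, C) = -(11 + C)/(5*(44115 + z)) (c(z, C) = -(C + 11)/(5*(z - 15*(-1 - 15*(1 - 15)²))) = -(11 + C)/(5*(z - 15*(-1 - 15*(-14)²))) = -(11 + C)/(5*(z - 15*(-1 - 15*196))) = -(11 + C)/(5*(z - 15*(-1 - 2940))) = -(11 + C)/(5*(z - 15*(-2941))) = -(11 + C)/(5*(z + 44115)) = -(11 + C)/(5*(44115 + z)))
-c(-282, 30) = -(-11 - 1*30)/(5*(44115 - 282)) = -(-11 - 30)/(5*43833) = -(-41)/(5*43833) = -1*(-41/219165) = 41/219165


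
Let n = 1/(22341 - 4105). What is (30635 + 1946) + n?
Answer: 594147117/18236 ≈ 32581.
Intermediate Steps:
n = 1/18236 ≈ 5.4837e-5
(30635 + 1946) + n = (30635 + 1946) + 1/18236 = 32581 + 1/18236 = 594147117/18236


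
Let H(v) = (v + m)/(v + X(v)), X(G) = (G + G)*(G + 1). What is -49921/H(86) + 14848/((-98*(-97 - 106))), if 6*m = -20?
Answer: -386549503481/42532 ≈ -9.0884e+6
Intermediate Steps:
m = -10/3 (m = (1/6)*(-20) = -10/3 ≈ -3.3333)
X(G) = 2*G*(1 + G) (X(G) = (2*G)*(1 + G) = 2*G*(1 + G))
H(v) = (-10/3 + v)/(v + 2*v*(1 + v)) (H(v) = (v - 10/3)/(v + 2*v*(1 + v)) = (-10/3 + v)/(v + 2*v*(1 + v)))
-49921/H(86) + 14848/((-98*(-97 - 106))) = -49921*86*(3 + 2*86)/(-10/3 + 86) + 14848/((-98*(-97 - 106))) = -49921/((1/86)*(248/3)/(3 + 172)) + 14848/((-98*(-203))) = -49921/((1/86)*(248/3)/175) + 14848/19894 = -49921/((1/86)*(1/175)*(248/3)) + 14848*(1/19894) = -49921/124/22575 + 256/343 = -49921*22575/124 + 256/343 = -1126966575/124 + 256/343 = -386549503481/42532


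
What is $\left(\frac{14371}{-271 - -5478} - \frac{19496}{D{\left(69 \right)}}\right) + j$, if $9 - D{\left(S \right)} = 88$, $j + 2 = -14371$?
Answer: $- \frac{5809725688}{411353} \approx -14123.0$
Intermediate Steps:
$j = -14373$ ($j = -2 - 14371 = -14373$)
$D{\left(S \right)} = -79$ ($D{\left(S \right)} = 9 - 88 = -79$)
$\left(\frac{14371}{-271 - -5478} - \frac{19496}{D{\left(69 \right)}}\right) + j = \left(\frac{14371}{-271 - -5478} - \frac{19496}{-79}\right) - 14373 = \left(\frac{14371}{-271 + 5478} - - \frac{19496}{79}\right) - 14373 = \left(\frac{14371}{5207} + \frac{19496}{79}\right) - 14373 = \frac{102650981}{411353} - 14373 = - \frac{5809725688}{411353}$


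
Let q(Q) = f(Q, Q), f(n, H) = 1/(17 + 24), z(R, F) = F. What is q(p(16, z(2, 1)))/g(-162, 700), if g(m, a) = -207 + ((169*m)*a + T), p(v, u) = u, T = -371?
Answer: -1/785772298 ≈ -1.2726e-9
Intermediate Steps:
f(n, H) = 1/41
q(Q) = 1/41
g(m, a) = -578 + 169*a*m (g(m, a) = -207 + ((169*m)*a - 371) = -207 + (169*a*m - 371) = -207 + (-371 + 169*a*m) = -578 + 169*a*m)
q(p(16, z(2, 1)))/g(-162, 700) = 1/(41*(-578 + 169*700*(-162))) = 1/(41*(-578 - 19164600)) = (1/41)/(-19165178) = (1/41)*(-1/19165178) = -1/785772298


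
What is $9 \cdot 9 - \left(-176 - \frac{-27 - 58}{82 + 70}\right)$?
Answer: $\frac{38979}{152} \approx 256.44$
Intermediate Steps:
$9 \cdot 9 - \left(-176 - \frac{-27 - 58}{82 + 70}\right) = 81 - \left(-176 - - \frac{85}{152}\right) = 81 - \left(-176 + \frac{85}{152}\right) = 81 - - \frac{26667}{152} = 81 + \frac{26667}{152} = \frac{38979}{152}$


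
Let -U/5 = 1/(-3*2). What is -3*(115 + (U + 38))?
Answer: -923/2 ≈ -461.50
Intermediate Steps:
U = ⅚ (U = -5/((-3*2)) = -5/(-6) = -5*(-⅙) = ⅚ ≈ 0.83333)
-3*(115 + (U + 38)) = -3*(115 + (⅚ + 38)) = -3*(115 + 233/6) = -3*923/6 = -923/2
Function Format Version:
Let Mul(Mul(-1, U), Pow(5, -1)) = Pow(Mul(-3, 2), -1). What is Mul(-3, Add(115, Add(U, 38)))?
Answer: Rational(-923, 2) ≈ -461.50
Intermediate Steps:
U = Rational(5, 6) (U = Mul(-5, Pow(Mul(-3, 2), -1)) = Mul(-5, Pow(-6, -1)) = Mul(-5, Rational(-1, 6)) = Rational(5, 6) ≈ 0.83333)
Mul(-3, Add(115, Add(U, 38))) = Mul(-3, Add(115, Add(Rational(5, 6), 38))) = Mul(-3, Add(115, Rational(233, 6))) = Mul(-3, Rational(923, 6)) = Rational(-923, 2)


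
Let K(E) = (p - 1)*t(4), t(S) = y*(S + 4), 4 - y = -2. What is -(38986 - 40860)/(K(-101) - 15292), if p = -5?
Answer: -937/7790 ≈ -0.12028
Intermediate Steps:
y = 6 (y = 4 - 1*(-2) = 4 + 2 = 6)
t(S) = 24 + 6*S (t(S) = 6*(S + 4) = 6*(4 + S) = 24 + 6*S)
K(E) = -288 (K(E) = (-5 - 1)*(24 + 6*4) = -6*(24 + 24) = -6*48 = -288)
-(38986 - 40860)/(K(-101) - 15292) = -(38986 - 40860)/(-288 - 15292) = -(-1874)/(-15580) = -(-1874)*(-1)/15580 = -1*937/7790 = -937/7790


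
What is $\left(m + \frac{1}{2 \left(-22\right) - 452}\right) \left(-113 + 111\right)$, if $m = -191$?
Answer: $\frac{94737}{248} \approx 382.0$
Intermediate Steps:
$\left(m + \frac{1}{2 \left(-22\right) - 452}\right) \left(-113 + 111\right) = \left(-191 + \frac{1}{2 \left(-22\right) - 452}\right) \left(-113 + 111\right) = \left(-191 + \frac{1}{-44 - 452}\right) \left(-2\right) = \left(-191 + \frac{1}{-496}\right) \left(-2\right) = \left(-191 - \frac{1}{496}\right) \left(-2\right) = \left(- \frac{94737}{496}\right) \left(-2\right) = \frac{94737}{248}$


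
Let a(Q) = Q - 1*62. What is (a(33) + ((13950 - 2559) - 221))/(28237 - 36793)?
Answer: -11141/8556 ≈ -1.3021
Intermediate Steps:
a(Q) = -62 + Q (a(Q) = Q - 62 = -62 + Q)
(a(33) + ((13950 - 2559) - 221))/(28237 - 36793) = ((-62 + 33) + ((13950 - 2559) - 221))/(28237 - 36793) = (-29 + (11391 - 221))/(-8556) = (-29 + 11170)*(-1/8556) = 11141*(-1/8556) = -11141/8556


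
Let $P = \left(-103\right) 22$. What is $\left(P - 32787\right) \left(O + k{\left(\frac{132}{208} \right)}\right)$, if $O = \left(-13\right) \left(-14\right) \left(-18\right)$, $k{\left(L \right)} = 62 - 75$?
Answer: $115289317$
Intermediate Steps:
$P = -2266$
$k{\left(L \right)} = -13$
$O = -3276$ ($O = 182 \left(-18\right) = -3276$)
$\left(P - 32787\right) \left(O + k{\left(\frac{132}{208} \right)}\right) = \left(-2266 - 32787\right) \left(-3276 - 13\right) = \left(-35053\right) \left(-3289\right) = 115289317$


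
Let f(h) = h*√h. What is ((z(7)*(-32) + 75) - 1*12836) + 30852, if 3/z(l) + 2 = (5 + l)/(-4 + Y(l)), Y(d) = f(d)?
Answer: 490073/27 + 224*√7/27 ≈ 18173.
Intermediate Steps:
f(h) = h^(3/2)
Y(d) = d^(3/2)
z(l) = 3/(-2 + (5 + l)/(-4 + l^(3/2)))
((z(7)*(-32) + 75) - 1*12836) + 30852 = (((3*(-4 + 7^(3/2))/(13 + 7 - 14*√7))*(-32) + 75) - 1*12836) + 30852 = (((3*(-4 + 7*√7)/(13 + 7 - 14*√7))*(-32) + 75) - 12836) + 30852 = (((3*(-4 + 7*√7)/(20 - 14*√7))*(-32) + 75) - 12836) + 30852 = ((-96*(-4 + 7*√7)/(20 - 14*√7) + 75) - 12836) + 30852 = ((75 - 96*(-4 + 7*√7)/(20 - 14*√7)) - 12836) + 30852 = (-12761 - 96*(-4 + 7*√7)/(20 - 14*√7)) + 30852 = 18091 - 96*(-4 + 7*√7)/(20 - 14*√7)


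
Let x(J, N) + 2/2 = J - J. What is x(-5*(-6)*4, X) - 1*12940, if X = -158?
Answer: -12941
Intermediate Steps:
x(J, N) = -1 (x(J, N) = -1 + (J - J) = -1 + 0 = -1)
x(-5*(-6)*4, X) - 1*12940 = -1 - 1*12940 = -1 - 12940 = -12941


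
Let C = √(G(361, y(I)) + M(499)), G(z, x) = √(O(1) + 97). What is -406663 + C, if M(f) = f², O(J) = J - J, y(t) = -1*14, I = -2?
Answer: -406663 + √(249001 + √97) ≈ -4.0616e+5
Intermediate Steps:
y(t) = -14
O(J) = 0
G(z, x) = √97 (G(z, x) = √(0 + 97) = √97)
C = √(249001 + √97) (C = √(√97 + 499²) = √(√97 + 249001) = √(249001 + √97) ≈ 499.01)
-406663 + C = -406663 + √(249001 + √97)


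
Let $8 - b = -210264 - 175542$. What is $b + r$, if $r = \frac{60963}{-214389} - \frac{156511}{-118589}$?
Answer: $\frac{467096656974146}{1210675101} \approx 3.8582 \cdot 10^{5}$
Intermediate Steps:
$r = \frac{1253556932}{1210675101}$ ($r = 60963 \left(- \frac{1}{214389}\right) - - \frac{156511}{118589} = - \frac{2903}{10209} + \frac{156511}{118589} = \frac{1253556932}{1210675101} \approx 1.0354$)
$b = 385814$ ($b = 8 - \left(-210264 - 175542\right) = 8 - -385806 = 8 + 385806 = 385814$)
$b + r = 385814 + \frac{1253556932}{1210675101} = \frac{467096656974146}{1210675101}$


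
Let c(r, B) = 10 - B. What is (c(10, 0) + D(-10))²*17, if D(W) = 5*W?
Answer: 27200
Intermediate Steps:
(c(10, 0) + D(-10))²*17 = ((10 - 1*0) + 5*(-10))²*17 = ((10 + 0) - 50)²*17 = (10 - 50)²*17 = (-40)²*17 = 1600*17 = 27200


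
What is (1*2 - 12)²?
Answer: 100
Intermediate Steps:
(1*2 - 12)² = (2 - 12)² = (-10)² = 100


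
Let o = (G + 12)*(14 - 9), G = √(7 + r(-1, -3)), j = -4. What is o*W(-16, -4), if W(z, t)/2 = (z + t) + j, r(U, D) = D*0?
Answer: -2880 - 240*√7 ≈ -3515.0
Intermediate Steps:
r(U, D) = 0
W(z, t) = -8 + 2*t + 2*z (W(z, t) = 2*((z + t) - 4) = 2*((t + z) - 4) = 2*(-4 + t + z) = -8 + 2*t + 2*z)
G = √7 (G = √(7 + 0) = √7 ≈ 2.6458)
o = 60 + 5*√7 (o = (√7 + 12)*(14 - 9) = (12 + √7)*5 = 60 + 5*√7 ≈ 73.229)
o*W(-16, -4) = (60 + 5*√7)*(-8 + 2*(-4) + 2*(-16)) = (60 + 5*√7)*(-8 - 8 - 32) = (60 + 5*√7)*(-48) = -2880 - 240*√7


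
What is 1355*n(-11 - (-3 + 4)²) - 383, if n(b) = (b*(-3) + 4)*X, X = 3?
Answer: 162217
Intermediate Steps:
n(b) = 12 - 9*b (n(b) = (b*(-3) + 4)*3 = (-3*b + 4)*3 = (4 - 3*b)*3 = 12 - 9*b)
1355*n(-11 - (-3 + 4)²) - 383 = 1355*(12 - 9*(-11 - (-3 + 4)²)) - 383 = 1355*(12 - 9*(-11 - 1*1²)) - 383 = 1355*(12 - 9*(-11 - 1*1)) - 383 = 1355*(12 - 9*(-11 - 1)) - 383 = 1355*(12 - 9*(-12)) - 383 = 1355*(12 + 108) - 383 = 1355*120 - 383 = 162600 - 383 = 162217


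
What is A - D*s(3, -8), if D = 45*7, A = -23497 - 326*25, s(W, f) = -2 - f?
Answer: -33537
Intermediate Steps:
A = -31647 (A = -23497 - 1*8150 = -23497 - 8150 = -31647)
D = 315
A - D*s(3, -8) = -31647 - 315*(-2 - 1*(-8)) = -31647 - 315*(-2 + 8) = -31647 - 315*6 = -31647 - 1*1890 = -31647 - 1890 = -33537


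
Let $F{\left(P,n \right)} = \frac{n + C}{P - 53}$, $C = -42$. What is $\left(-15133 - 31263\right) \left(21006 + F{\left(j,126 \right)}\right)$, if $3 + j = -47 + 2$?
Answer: $- \frac{98430134712}{101} \approx -9.7456 \cdot 10^{8}$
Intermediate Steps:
$j = -48$ ($j = -3 + \left(-47 + 2\right) = -3 - 45 = -48$)
$F{\left(P,n \right)} = \frac{-42 + n}{-53 + P}$ ($F{\left(P,n \right)} = \frac{n - 42}{P - 53} = \frac{-42 + n}{-53 + P}$)
$\left(-15133 - 31263\right) \left(21006 + F{\left(j,126 \right)}\right) = \left(-15133 - 31263\right) \left(21006 + \frac{-42 + 126}{-53 - 48}\right) = - 46396 \left(21006 + \frac{1}{-101} \cdot 84\right) = - 46396 \left(21006 - \frac{84}{101}\right) = \left(-46396\right) \frac{2121522}{101} = - \frac{98430134712}{101}$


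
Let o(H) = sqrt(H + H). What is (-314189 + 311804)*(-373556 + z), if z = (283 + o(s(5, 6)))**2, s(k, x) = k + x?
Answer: 699866325 - 1349910*sqrt(22) ≈ 6.9353e+8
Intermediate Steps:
o(H) = sqrt(2)*sqrt(H) (o(H) = sqrt(2*H) = sqrt(2)*sqrt(H))
z = (283 + sqrt(22))**2 (z = (283 + sqrt(2)*sqrt(5 + 6))**2 = (283 + sqrt(2)*sqrt(11))**2 = (283 + sqrt(22))**2 ≈ 82766.)
(-314189 + 311804)*(-373556 + z) = (-314189 + 311804)*(-373556 + (283 + sqrt(22))**2) = -2385*(-373556 + (283 + sqrt(22))**2) = 890931060 - 2385*(283 + sqrt(22))**2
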